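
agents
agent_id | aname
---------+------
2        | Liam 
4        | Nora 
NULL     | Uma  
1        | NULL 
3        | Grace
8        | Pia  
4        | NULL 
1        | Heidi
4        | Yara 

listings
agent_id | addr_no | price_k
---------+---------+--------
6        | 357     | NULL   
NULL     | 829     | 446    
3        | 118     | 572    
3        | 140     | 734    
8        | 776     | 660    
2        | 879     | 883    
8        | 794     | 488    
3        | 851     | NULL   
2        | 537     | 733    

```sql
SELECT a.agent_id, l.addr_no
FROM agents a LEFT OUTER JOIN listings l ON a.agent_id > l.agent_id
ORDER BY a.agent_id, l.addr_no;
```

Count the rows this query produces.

LEFT JOIN keeps every row from `agents`; unmatched rows get NULL for `listings`'s columns.
Matching on a.agent_id > l.agent_id. A NULL in a compared column never satisfies the condition.
Matched pairs: 23; unmatched a rows kept: 4.
Total: 23 matched + 4 padded = 27 rows.

27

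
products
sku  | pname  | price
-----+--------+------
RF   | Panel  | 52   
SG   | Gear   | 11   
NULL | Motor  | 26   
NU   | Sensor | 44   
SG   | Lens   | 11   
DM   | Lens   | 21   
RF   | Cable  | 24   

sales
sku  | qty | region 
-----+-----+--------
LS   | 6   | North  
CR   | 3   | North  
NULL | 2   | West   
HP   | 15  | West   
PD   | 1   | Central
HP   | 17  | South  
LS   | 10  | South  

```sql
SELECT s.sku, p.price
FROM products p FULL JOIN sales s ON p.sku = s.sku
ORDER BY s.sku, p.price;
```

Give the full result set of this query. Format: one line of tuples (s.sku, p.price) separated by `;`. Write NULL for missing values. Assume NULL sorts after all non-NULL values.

(CR, NULL); (HP, NULL); (HP, NULL); (LS, NULL); (LS, NULL); (PD, NULL); (NULL, 11); (NULL, 11); (NULL, 21); (NULL, 24); (NULL, 26); (NULL, 44); (NULL, 52); (NULL, NULL)

FULL OUTER JOIN keeps every row from both sides; unmatched rows get NULL for the other side's columns.
Matching on p.sku = s.sku. A NULL in a compared column never satisfies the condition.
- sku=RF: no s row matches, row kept with s columns NULL.
- sku=SG: no s row matches, row kept with s columns NULL.
- sku=NULL: no s row matches, row kept with s columns NULL.
- sku=NU: no s row matches, row kept with s columns NULL.
- sku=SG: no s row matches, row kept with s columns NULL.
- sku=DM: no s row matches, row kept with s columns NULL.
- sku=RF: no s row matches, row kept with s columns NULL.
- plus 7 unmatched s row(s), each kept with NULL p columns.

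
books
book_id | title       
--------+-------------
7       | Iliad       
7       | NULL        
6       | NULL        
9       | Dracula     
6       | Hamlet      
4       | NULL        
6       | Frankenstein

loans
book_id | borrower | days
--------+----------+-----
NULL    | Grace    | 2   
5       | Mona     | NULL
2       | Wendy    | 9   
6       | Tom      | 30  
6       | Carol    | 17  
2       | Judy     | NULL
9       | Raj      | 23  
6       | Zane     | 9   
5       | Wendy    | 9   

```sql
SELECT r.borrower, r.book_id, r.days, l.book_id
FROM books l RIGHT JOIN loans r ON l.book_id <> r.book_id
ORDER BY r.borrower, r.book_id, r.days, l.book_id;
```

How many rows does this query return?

RIGHT JOIN keeps every row from `loans`; unmatched rows get NULL for `books`'s columns.
Matching on l.book_id <> r.book_id. A NULL in a compared column never satisfies the condition.
- l (book_id=7) pairs with 8 row(s) of r.
- l (book_id=7) pairs with 8 row(s) of r.
- l (book_id=6) pairs with 5 row(s) of r.
- l (book_id=9) pairs with 7 row(s) of r.
- l (book_id=6) pairs with 5 row(s) of r.
- l (book_id=4) pairs with 8 row(s) of r.
- l (book_id=6) pairs with 5 row(s) of r.
- plus 1 unmatched r row(s), each kept with NULL l columns.
Total: 46 matched + 1 padded = 47 rows.

47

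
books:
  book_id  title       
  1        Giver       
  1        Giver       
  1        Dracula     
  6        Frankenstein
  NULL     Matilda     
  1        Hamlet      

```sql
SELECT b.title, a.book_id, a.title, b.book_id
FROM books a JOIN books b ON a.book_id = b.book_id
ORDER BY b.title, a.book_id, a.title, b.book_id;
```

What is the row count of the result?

17

INNER JOIN keeps only pairs where the ON condition holds.
Matching on a.book_id = b.book_id. A NULL in a compared column never satisfies the condition.
- a row (book_id=1): matches 4 b row(s) → 4 output row(s).
- a row (book_id=1): matches 4 b row(s) → 4 output row(s).
- a row (book_id=1): matches 4 b row(s) → 4 output row(s).
- a row (book_id=6): matches 1 b row(s) → 1 output row(s).
- a row (book_id=NULL): no match → dropped.
- a row (book_id=1): matches 4 b row(s) → 4 output row(s).
Total: 17 rows.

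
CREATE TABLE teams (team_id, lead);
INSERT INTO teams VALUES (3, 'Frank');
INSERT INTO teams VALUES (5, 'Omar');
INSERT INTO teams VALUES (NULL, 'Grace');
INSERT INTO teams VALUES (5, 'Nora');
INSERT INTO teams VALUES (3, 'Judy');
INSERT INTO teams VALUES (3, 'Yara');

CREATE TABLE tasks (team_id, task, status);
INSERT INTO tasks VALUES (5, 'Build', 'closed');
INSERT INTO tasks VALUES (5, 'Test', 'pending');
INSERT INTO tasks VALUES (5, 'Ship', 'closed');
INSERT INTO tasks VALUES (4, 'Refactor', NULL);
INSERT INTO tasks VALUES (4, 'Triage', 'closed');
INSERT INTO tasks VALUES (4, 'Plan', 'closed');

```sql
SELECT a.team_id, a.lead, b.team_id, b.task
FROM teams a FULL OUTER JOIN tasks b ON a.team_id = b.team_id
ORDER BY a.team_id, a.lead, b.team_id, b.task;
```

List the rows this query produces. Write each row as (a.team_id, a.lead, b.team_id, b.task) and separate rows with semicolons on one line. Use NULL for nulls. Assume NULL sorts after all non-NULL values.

(3, Frank, NULL, NULL); (3, Judy, NULL, NULL); (3, Yara, NULL, NULL); (5, Nora, 5, Build); (5, Nora, 5, Ship); (5, Nora, 5, Test); (5, Omar, 5, Build); (5, Omar, 5, Ship); (5, Omar, 5, Test); (NULL, Grace, NULL, NULL); (NULL, NULL, 4, Plan); (NULL, NULL, 4, Refactor); (NULL, NULL, 4, Triage)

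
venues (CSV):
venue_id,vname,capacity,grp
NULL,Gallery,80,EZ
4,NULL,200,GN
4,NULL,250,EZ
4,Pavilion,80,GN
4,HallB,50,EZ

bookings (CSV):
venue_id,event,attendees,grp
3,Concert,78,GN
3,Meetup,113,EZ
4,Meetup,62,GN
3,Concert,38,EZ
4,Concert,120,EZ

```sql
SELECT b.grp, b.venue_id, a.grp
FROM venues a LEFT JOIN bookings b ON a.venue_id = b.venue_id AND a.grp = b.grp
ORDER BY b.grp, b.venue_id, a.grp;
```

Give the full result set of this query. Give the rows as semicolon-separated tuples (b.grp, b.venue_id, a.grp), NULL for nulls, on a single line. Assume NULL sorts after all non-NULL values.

LEFT JOIN keeps every row from `venues`; unmatched rows get NULL for `bookings`'s columns.
Matching on a.venue_id = b.venue_id AND a.grp = b.grp. A NULL in a compared column never satisfies the condition.
- a (venue_id=NULL, grp=EZ) has no partner → padded with NULL.
- a (venue_id=4, grp=GN) pairs with 1 row(s) of b.
- a (venue_id=4, grp=EZ) pairs with 1 row(s) of b.
- a (venue_id=4, grp=GN) pairs with 1 row(s) of b.
- a (venue_id=4, grp=EZ) pairs with 1 row(s) of b.
After projecting and ordering:
b.grp | b.venue_id | a.grp
EZ | 4 | EZ
EZ | 4 | EZ
GN | 4 | GN
GN | 4 | GN
NULL | NULL | EZ

(EZ, 4, EZ); (EZ, 4, EZ); (GN, 4, GN); (GN, 4, GN); (NULL, NULL, EZ)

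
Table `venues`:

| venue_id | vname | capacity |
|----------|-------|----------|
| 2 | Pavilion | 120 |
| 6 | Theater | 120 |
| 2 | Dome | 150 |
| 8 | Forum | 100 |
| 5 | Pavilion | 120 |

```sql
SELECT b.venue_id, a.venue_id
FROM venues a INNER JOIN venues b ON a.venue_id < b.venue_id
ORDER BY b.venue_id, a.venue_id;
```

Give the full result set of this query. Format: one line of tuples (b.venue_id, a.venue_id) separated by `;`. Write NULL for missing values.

INNER JOIN keeps only pairs where the ON condition holds.
Matching on a.venue_id < b.venue_id.
- venue_id=2: 3 matching b row(s), so 3 row(s) emitted.
- venue_id=6: 1 matching b row(s), so 1 row(s) emitted.
- venue_id=2: 3 matching b row(s), so 3 row(s) emitted.
- venue_id=8: no matching b row, dropped.
- venue_id=5: 2 matching b row(s), so 2 row(s) emitted.
After projecting and ordering:
b.venue_id | a.venue_id
5 | 2
5 | 2
6 | 2
6 | 2
6 | 5
8 | 2
8 | 2
8 | 5
8 | 6

(5, 2); (5, 2); (6, 2); (6, 2); (6, 5); (8, 2); (8, 2); (8, 5); (8, 6)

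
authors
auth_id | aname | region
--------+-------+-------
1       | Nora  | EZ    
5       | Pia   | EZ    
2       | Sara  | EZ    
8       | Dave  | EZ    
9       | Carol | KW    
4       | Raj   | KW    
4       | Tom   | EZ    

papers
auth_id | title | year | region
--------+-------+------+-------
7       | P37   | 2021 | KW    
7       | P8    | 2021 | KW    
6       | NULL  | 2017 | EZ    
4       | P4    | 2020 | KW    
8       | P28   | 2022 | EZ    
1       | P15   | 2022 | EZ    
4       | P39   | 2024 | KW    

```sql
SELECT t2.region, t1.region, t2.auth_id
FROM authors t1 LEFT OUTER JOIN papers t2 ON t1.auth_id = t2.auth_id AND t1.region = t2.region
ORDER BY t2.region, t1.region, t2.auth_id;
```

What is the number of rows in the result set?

8

LEFT JOIN keeps every row from `authors`; unmatched rows get NULL for `papers`'s columns.
Matching on t1.auth_id = t2.auth_id AND t1.region = t2.region.
- t1[0] auth_id=1, region=EZ → 1 match(es) in t2 → 1 row(s).
- t1[1] auth_id=5, region=EZ → no match; kept with NULLs on the t2 side.
- t1[2] auth_id=2, region=EZ → no match; kept with NULLs on the t2 side.
- t1[3] auth_id=8, region=EZ → 1 match(es) in t2 → 1 row(s).
- t1[4] auth_id=9, region=KW → no match; kept with NULLs on the t2 side.
- t1[5] auth_id=4, region=KW → 2 match(es) in t2 → 2 row(s).
- t1[6] auth_id=4, region=EZ → no match; kept with NULLs on the t2 side.
Total: 4 matched + 4 padded = 8 rows.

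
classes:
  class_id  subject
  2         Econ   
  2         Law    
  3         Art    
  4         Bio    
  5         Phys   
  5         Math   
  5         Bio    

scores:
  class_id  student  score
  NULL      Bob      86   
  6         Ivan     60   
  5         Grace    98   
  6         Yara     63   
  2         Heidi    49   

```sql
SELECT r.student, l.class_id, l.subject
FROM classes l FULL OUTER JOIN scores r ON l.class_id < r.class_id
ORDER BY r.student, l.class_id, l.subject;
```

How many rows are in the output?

FULL OUTER JOIN keeps every row from both sides; unmatched rows get NULL for the other side's columns.
Matching on l.class_id < r.class_id. A NULL in a compared column never satisfies the condition.
Matched pairs: 18; unmatched l rows kept: 0; unmatched r rows kept: 2.
Total: 18 matched + 2 padded = 20 rows.

20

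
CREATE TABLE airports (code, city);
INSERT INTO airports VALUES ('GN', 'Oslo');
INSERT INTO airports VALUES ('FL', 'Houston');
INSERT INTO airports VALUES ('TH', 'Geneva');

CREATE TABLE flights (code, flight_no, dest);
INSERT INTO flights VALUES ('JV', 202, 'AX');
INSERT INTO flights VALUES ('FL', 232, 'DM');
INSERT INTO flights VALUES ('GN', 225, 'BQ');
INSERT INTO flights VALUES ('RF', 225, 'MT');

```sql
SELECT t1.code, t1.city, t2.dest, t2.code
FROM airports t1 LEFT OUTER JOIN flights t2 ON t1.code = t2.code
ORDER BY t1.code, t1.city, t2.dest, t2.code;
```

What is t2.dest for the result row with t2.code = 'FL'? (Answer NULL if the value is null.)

DM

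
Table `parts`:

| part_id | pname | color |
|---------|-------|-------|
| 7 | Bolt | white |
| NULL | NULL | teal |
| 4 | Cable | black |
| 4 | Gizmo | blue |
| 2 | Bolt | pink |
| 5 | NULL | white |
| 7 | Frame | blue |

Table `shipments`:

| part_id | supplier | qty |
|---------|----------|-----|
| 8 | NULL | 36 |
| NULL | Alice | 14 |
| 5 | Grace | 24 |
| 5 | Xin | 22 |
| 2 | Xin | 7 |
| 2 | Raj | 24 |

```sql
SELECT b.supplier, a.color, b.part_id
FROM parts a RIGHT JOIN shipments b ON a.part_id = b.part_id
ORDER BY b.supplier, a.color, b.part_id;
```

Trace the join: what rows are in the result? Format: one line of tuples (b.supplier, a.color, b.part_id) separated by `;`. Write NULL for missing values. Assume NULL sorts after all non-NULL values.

(Alice, NULL, NULL); (Grace, white, 5); (Raj, pink, 2); (Xin, pink, 2); (Xin, white, 5); (NULL, NULL, 8)

RIGHT JOIN keeps every row from `shipments`; unmatched rows get NULL for `parts`'s columns.
Matching on a.part_id = b.part_id. A NULL in a compared column never satisfies the condition.
- a[0] part_id=7 → no match.
- a[1] part_id=NULL → no match.
- a[2] part_id=4 → no match.
- a[3] part_id=4 → no match.
- a[4] part_id=2 → 2 match(es) in b → 2 row(s).
- a[5] part_id=5 → 2 match(es) in b → 2 row(s).
- a[6] part_id=7 → no match.
- plus 2 unmatched b row(s), each kept with NULL a columns.
After projecting and ordering:
b.supplier | a.color | b.part_id
Alice | NULL | NULL
Grace | white | 5
Raj | pink | 2
Xin | pink | 2
Xin | white | 5
NULL | NULL | 8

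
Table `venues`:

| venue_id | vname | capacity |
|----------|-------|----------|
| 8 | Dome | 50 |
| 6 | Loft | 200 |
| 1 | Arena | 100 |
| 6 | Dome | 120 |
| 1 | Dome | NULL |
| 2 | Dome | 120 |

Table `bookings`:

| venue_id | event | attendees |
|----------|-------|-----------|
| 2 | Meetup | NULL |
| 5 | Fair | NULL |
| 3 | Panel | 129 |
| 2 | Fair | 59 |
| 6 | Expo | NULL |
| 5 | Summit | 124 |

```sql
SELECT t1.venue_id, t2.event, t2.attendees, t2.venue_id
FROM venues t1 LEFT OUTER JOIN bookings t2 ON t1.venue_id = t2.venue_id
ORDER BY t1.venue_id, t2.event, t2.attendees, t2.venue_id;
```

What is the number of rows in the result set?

7

LEFT JOIN keeps every row from `venues`; unmatched rows get NULL for `bookings`'s columns.
Matching on t1.venue_id = t2.venue_id.
- t1 row (venue_id=8): no match → kept, t2 columns NULL.
- t1 row (venue_id=6): matches 1 t2 row(s) → 1 output row(s).
- t1 row (venue_id=1): no match → kept, t2 columns NULL.
- t1 row (venue_id=6): matches 1 t2 row(s) → 1 output row(s).
- t1 row (venue_id=1): no match → kept, t2 columns NULL.
- t1 row (venue_id=2): matches 2 t2 row(s) → 2 output row(s).
Total: 4 matched + 3 padded = 7 rows.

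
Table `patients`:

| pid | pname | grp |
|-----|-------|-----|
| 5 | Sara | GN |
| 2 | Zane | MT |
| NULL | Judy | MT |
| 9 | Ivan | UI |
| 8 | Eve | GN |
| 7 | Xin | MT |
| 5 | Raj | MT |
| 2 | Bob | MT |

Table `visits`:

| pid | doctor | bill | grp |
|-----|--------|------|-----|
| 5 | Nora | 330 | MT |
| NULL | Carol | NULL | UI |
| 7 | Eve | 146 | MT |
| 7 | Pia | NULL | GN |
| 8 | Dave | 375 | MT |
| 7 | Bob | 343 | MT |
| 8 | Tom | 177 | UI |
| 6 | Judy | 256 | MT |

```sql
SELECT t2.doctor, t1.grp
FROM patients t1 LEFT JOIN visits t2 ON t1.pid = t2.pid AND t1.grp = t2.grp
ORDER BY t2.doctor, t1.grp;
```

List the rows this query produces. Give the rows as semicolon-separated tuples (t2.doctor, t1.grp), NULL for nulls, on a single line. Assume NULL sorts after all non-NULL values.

(Bob, MT); (Eve, MT); (Nora, MT); (NULL, GN); (NULL, GN); (NULL, MT); (NULL, MT); (NULL, MT); (NULL, UI)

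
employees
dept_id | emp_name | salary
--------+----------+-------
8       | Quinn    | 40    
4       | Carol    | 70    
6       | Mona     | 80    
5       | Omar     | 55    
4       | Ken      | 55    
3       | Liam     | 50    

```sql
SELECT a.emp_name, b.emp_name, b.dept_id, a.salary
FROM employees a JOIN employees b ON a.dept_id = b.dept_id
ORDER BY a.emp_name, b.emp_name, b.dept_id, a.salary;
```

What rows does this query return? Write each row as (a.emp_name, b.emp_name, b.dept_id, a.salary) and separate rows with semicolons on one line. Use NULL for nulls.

INNER JOIN keeps only pairs where the ON condition holds.
Matching on a.dept_id = b.dept_id.
Matched pairs: 8.

(Carol, Carol, 4, 70); (Carol, Ken, 4, 70); (Ken, Carol, 4, 55); (Ken, Ken, 4, 55); (Liam, Liam, 3, 50); (Mona, Mona, 6, 80); (Omar, Omar, 5, 55); (Quinn, Quinn, 8, 40)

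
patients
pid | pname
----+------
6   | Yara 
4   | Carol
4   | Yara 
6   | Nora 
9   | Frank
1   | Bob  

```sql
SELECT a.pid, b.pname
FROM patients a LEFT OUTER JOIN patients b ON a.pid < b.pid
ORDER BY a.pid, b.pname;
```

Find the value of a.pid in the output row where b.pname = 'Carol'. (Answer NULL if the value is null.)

1

LEFT JOIN keeps every row from `patients a`; unmatched rows get NULL for `patients b`'s columns.
Matching on a.pid < b.pid.
Matched pairs: 13; unmatched a rows kept: 1.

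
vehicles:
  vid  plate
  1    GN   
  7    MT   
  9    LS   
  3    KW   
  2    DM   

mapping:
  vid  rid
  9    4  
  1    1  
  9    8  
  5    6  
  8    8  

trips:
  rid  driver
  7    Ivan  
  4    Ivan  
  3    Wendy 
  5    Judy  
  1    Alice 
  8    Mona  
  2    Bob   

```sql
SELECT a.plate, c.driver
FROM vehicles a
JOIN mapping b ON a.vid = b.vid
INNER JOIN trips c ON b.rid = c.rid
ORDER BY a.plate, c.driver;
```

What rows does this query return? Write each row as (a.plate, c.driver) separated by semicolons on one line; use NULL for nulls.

(GN, Alice); (LS, Ivan); (LS, Mona)

Joins associate left-to-right: vehicles INNER JOIN mapping on vid gives 3 intermediate row(s).
Then INNER JOIN `trips c` on rid: keep only rows whose b.rid appears in c.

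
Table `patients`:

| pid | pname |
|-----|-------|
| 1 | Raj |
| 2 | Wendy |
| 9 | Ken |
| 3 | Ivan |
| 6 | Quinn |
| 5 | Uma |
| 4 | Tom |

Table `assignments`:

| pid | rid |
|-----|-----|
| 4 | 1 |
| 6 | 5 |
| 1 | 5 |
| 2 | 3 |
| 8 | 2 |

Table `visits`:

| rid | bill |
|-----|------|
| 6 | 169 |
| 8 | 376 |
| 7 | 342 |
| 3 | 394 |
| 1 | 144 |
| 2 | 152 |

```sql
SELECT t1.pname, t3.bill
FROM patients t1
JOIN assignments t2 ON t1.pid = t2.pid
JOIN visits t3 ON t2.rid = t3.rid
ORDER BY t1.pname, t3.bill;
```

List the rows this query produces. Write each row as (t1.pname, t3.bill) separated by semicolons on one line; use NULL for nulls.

(Tom, 144); (Wendy, 394)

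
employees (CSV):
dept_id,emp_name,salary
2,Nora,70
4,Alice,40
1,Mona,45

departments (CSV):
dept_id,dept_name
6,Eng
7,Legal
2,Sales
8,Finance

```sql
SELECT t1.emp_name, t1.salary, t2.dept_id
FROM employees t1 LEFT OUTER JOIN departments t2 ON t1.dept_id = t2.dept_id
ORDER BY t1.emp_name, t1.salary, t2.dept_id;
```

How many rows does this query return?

3

LEFT JOIN keeps every row from `employees`; unmatched rows get NULL for `departments`'s columns.
Matching on t1.dept_id = t2.dept_id.
- dept_id=2: 1 matching t2 row(s), so 1 row(s) emitted.
- dept_id=4: no t2 row matches, row kept with t2 columns NULL.
- dept_id=1: no t2 row matches, row kept with t2 columns NULL.
Total: 1 matched + 2 padded = 3 rows.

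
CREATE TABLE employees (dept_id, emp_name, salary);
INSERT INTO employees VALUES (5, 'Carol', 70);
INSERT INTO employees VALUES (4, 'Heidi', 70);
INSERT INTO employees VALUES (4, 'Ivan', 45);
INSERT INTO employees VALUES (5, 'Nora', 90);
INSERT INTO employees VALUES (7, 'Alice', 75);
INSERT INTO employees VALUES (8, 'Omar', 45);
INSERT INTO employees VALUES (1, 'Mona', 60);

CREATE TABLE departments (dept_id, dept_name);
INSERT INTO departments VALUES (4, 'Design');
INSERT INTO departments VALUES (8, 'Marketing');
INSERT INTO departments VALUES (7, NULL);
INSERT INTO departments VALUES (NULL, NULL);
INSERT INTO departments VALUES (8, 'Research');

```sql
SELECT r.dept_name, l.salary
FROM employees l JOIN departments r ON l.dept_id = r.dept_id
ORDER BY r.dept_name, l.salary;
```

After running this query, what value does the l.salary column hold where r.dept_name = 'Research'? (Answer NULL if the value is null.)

INNER JOIN keeps only pairs where the ON condition holds.
Matching on l.dept_id = r.dept_id. A NULL in a compared column never satisfies the condition.
Matched pairs: 5.

45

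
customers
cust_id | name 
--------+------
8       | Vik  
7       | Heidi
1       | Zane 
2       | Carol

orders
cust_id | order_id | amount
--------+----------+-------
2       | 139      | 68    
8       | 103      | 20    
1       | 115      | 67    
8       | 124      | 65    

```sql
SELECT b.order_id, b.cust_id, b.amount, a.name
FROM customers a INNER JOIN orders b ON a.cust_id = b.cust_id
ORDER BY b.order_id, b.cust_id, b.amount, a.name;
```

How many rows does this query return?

INNER JOIN keeps only pairs where the ON condition holds.
Matching on a.cust_id = b.cust_id.
- cust_id=8: 2 matching b row(s), so 2 row(s) emitted.
- cust_id=7: no matching b row, dropped.
- cust_id=1: 1 matching b row(s), so 1 row(s) emitted.
- cust_id=2: 1 matching b row(s), so 1 row(s) emitted.
Total: 4 rows.

4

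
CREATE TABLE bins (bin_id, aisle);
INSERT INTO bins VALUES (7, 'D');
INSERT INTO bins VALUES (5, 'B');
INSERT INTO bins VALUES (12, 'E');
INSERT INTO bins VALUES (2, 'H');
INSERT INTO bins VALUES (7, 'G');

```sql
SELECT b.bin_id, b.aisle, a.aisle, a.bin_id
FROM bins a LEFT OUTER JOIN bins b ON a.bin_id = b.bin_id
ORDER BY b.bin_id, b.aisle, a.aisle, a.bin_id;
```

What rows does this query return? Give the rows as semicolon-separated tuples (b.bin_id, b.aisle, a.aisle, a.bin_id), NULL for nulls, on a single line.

(2, H, H, 2); (5, B, B, 5); (7, D, D, 7); (7, D, G, 7); (7, G, D, 7); (7, G, G, 7); (12, E, E, 12)

LEFT JOIN keeps every row from `bins a`; unmatched rows get NULL for `bins b`'s columns.
Matching on a.bin_id = b.bin_id.
- a (bin_id=7) pairs with 2 row(s) of b.
- a (bin_id=5) pairs with 1 row(s) of b.
- a (bin_id=12) pairs with 1 row(s) of b.
- a (bin_id=2) pairs with 1 row(s) of b.
- a (bin_id=7) pairs with 2 row(s) of b.
After projecting and ordering:
b.bin_id | b.aisle | a.aisle | a.bin_id
2 | H | H | 2
5 | B | B | 5
7 | D | D | 7
7 | D | G | 7
7 | G | D | 7
7 | G | G | 7
12 | E | E | 12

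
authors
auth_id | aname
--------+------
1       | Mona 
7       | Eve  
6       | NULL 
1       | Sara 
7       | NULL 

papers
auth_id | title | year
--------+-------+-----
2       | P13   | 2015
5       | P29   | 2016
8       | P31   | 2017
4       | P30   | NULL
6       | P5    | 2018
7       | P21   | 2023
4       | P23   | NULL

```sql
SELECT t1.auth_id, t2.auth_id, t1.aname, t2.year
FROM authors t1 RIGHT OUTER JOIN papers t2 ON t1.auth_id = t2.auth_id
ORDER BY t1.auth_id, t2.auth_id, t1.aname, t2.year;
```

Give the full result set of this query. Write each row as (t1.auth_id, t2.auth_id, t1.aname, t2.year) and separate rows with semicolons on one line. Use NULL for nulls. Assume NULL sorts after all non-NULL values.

RIGHT JOIN keeps every row from `papers`; unmatched rows get NULL for `authors`'s columns.
Matching on t1.auth_id = t2.auth_id.
- t1 row (auth_id=1): no match.
- t1 row (auth_id=7): matches 1 t2 row(s) → 1 output row(s).
- t1 row (auth_id=6): matches 1 t2 row(s) → 1 output row(s).
- t1 row (auth_id=1): no match.
- t1 row (auth_id=7): matches 1 t2 row(s) → 1 output row(s).
- 5 t2 row(s) had no t1 match → kept, t1 columns NULL.
After projecting and ordering:
t1.auth_id | t2.auth_id | t1.aname | t2.year
6 | 6 | NULL | 2018
7 | 7 | Eve | 2023
7 | 7 | NULL | 2023
NULL | 2 | NULL | 2015
NULL | 4 | NULL | NULL
NULL | 4 | NULL | NULL
NULL | 5 | NULL | 2016
NULL | 8 | NULL | 2017

(6, 6, NULL, 2018); (7, 7, Eve, 2023); (7, 7, NULL, 2023); (NULL, 2, NULL, 2015); (NULL, 4, NULL, NULL); (NULL, 4, NULL, NULL); (NULL, 5, NULL, 2016); (NULL, 8, NULL, 2017)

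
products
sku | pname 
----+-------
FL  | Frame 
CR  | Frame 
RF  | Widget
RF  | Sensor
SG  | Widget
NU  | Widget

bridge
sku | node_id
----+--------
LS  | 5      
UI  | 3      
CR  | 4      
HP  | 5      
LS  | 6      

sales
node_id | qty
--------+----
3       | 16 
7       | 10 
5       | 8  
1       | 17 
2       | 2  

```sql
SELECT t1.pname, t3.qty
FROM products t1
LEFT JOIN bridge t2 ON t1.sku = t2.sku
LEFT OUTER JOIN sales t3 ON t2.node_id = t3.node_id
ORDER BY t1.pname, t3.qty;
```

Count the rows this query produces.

6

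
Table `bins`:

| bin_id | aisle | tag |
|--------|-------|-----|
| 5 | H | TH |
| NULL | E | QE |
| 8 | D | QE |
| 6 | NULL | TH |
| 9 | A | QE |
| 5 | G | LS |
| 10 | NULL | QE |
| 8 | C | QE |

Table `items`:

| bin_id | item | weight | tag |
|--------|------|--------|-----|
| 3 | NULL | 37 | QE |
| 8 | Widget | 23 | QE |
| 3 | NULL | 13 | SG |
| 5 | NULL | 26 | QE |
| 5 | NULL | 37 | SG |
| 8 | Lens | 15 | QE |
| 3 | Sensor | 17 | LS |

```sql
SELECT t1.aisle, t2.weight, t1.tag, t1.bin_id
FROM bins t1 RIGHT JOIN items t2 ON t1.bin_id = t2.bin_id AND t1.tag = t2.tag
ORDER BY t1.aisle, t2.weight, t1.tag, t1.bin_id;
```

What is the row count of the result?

RIGHT JOIN keeps every row from `items`; unmatched rows get NULL for `bins`'s columns.
Matching on t1.bin_id = t2.bin_id AND t1.tag = t2.tag. A NULL in a compared column never satisfies the condition.
- t1[0] bin_id=5, tag=TH → no match.
- t1[1] bin_id=NULL, tag=QE → no match.
- t1[2] bin_id=8, tag=QE → 2 match(es) in t2 → 2 row(s).
- t1[3] bin_id=6, tag=TH → no match.
- t1[4] bin_id=9, tag=QE → no match.
- t1[5] bin_id=5, tag=LS → no match.
- t1[6] bin_id=10, tag=QE → no match.
- t1[7] bin_id=8, tag=QE → 2 match(es) in t2 → 2 row(s).
- plus 5 unmatched t2 row(s), each kept with NULL t1 columns.
Total: 4 matched + 5 padded = 9 rows.

9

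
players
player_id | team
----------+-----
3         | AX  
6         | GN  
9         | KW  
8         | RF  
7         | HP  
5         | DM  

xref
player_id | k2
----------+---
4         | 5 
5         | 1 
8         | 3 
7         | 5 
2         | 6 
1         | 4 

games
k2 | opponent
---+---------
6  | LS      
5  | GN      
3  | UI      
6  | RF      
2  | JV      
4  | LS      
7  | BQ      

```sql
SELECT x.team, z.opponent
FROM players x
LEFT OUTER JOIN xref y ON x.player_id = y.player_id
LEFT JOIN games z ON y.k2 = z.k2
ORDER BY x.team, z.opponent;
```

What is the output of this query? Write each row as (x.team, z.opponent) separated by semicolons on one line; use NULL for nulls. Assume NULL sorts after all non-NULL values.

Joins associate left-to-right: players LEFT JOIN xref on player_id gives 6 intermediate row(s).
Then LEFT JOIN `games z` on k2: each of those 6 rows is kept; rows whose y.k2 has no match in z get NULL for z's columns.

(AX, NULL); (DM, NULL); (GN, NULL); (HP, GN); (KW, NULL); (RF, UI)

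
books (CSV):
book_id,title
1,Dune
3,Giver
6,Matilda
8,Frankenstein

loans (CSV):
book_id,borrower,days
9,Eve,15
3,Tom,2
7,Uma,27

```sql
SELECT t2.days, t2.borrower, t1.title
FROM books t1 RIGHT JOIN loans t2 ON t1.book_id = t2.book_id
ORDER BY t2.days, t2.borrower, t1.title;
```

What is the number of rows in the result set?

RIGHT JOIN keeps every row from `loans`; unmatched rows get NULL for `books`'s columns.
Matching on t1.book_id = t2.book_id.
- t1[0] book_id=1 → no match.
- t1[1] book_id=3 → 1 match(es) in t2 → 1 row(s).
- t1[2] book_id=6 → no match.
- t1[3] book_id=8 → no match.
- plus 2 unmatched t2 row(s), each kept with NULL t1 columns.
Total: 1 matched + 2 padded = 3 rows.

3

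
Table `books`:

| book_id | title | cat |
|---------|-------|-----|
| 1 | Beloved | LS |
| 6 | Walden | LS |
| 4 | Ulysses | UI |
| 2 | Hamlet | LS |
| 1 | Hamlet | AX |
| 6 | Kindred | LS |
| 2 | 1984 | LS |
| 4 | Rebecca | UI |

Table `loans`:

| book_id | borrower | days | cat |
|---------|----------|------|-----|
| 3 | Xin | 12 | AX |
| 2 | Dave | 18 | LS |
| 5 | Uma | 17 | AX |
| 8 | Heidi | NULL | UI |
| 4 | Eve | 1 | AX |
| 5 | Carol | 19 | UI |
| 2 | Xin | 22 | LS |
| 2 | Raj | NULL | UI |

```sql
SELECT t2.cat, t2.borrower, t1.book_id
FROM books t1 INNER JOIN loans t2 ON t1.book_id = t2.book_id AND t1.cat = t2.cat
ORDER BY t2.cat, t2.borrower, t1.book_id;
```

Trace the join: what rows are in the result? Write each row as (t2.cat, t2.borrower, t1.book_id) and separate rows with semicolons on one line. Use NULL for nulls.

(LS, Dave, 2); (LS, Dave, 2); (LS, Xin, 2); (LS, Xin, 2)

INNER JOIN keeps only pairs where the ON condition holds.
Matching on t1.book_id = t2.book_id AND t1.cat = t2.cat.
- book_id=1, cat=LS: no matching t2 row, dropped.
- book_id=6, cat=LS: no matching t2 row, dropped.
- book_id=4, cat=UI: no matching t2 row, dropped.
- book_id=2, cat=LS: 2 matching t2 row(s), so 2 row(s) emitted.
- book_id=1, cat=AX: no matching t2 row, dropped.
- book_id=6, cat=LS: no matching t2 row, dropped.
- book_id=2, cat=LS: 2 matching t2 row(s), so 2 row(s) emitted.
- book_id=4, cat=UI: no matching t2 row, dropped.
After projecting and ordering:
t2.cat | t2.borrower | t1.book_id
LS | Dave | 2
LS | Dave | 2
LS | Xin | 2
LS | Xin | 2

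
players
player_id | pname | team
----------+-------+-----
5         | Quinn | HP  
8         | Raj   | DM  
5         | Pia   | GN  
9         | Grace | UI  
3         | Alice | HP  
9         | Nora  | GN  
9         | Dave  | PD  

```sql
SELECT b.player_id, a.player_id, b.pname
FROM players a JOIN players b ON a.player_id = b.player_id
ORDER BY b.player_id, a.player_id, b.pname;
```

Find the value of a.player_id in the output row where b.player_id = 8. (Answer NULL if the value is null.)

8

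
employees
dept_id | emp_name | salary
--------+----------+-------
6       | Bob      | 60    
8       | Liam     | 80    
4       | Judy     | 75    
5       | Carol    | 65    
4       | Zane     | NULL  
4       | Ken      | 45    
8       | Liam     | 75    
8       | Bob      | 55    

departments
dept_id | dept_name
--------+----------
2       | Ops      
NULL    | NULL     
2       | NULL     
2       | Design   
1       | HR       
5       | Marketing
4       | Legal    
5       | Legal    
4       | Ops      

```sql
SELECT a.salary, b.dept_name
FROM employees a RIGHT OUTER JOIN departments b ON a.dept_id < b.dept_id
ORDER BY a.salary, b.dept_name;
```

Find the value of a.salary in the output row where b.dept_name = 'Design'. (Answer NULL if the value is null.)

RIGHT JOIN keeps every row from `departments`; unmatched rows get NULL for `employees`'s columns.
Matching on a.dept_id < b.dept_id. A NULL in a compared column never satisfies the condition.
- a (dept_id=6) has no partner in b.
- a (dept_id=8) has no partner in b.
- a (dept_id=4) pairs with 2 row(s) of b.
- a (dept_id=5) has no partner in b.
- a (dept_id=4) pairs with 2 row(s) of b.
- a (dept_id=4) pairs with 2 row(s) of b.
- a (dept_id=8) has no partner in b.
- a (dept_id=8) has no partner in b.
- 7 row(s) from b found no a partner → padded with NULL.

NULL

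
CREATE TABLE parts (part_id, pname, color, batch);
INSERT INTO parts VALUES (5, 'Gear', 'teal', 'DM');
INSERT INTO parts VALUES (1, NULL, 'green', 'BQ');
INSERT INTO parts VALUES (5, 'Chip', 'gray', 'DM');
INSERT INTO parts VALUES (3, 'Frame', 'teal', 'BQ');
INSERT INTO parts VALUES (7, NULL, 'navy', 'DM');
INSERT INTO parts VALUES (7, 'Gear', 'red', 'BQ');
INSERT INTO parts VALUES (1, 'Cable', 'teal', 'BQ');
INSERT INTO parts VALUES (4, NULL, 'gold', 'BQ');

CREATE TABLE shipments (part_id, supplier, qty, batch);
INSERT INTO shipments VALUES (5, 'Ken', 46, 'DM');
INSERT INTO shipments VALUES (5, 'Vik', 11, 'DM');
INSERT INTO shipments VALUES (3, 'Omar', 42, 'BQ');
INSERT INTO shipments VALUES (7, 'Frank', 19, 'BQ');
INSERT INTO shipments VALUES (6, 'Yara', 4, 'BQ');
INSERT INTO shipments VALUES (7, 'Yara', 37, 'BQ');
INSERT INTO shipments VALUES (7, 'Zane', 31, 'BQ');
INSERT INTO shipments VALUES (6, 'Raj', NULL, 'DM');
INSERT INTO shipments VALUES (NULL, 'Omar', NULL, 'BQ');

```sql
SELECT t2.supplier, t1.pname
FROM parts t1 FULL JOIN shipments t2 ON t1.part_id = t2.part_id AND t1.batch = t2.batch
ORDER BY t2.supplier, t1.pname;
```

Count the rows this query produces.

FULL OUTER JOIN keeps every row from both sides; unmatched rows get NULL for the other side's columns.
Matching on t1.part_id = t2.part_id AND t1.batch = t2.batch. A NULL in a compared column never satisfies the condition.
Matched pairs: 8; unmatched t1 rows kept: 4; unmatched t2 rows kept: 3.
Total: 8 matched + 7 padded = 15 rows.

15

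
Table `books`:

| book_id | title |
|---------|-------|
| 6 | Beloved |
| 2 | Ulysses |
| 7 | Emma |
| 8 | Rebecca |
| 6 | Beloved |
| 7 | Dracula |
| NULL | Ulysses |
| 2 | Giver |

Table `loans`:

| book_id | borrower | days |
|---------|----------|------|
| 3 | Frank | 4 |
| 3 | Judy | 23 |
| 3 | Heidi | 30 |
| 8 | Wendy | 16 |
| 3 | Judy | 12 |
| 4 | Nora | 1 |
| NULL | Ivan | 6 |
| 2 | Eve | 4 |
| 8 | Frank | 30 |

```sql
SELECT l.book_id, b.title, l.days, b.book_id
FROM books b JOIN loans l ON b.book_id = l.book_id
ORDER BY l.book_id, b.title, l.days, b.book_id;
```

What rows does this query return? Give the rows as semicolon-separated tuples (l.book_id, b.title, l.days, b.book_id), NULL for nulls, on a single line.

(2, Giver, 4, 2); (2, Ulysses, 4, 2); (8, Rebecca, 16, 8); (8, Rebecca, 30, 8)

INNER JOIN keeps only pairs where the ON condition holds.
Matching on b.book_id = l.book_id. A NULL in a compared column never satisfies the condition.
- book_id=6: no matching l row, dropped.
- book_id=2: 1 matching l row(s), so 1 row(s) emitted.
- book_id=7: no matching l row, dropped.
- book_id=8: 2 matching l row(s), so 2 row(s) emitted.
- book_id=6: no matching l row, dropped.
- book_id=7: no matching l row, dropped.
- book_id=NULL: no matching l row, dropped.
- book_id=2: 1 matching l row(s), so 1 row(s) emitted.
After projecting and ordering:
l.book_id | b.title | l.days | b.book_id
2 | Giver | 4 | 2
2 | Ulysses | 4 | 2
8 | Rebecca | 16 | 8
8 | Rebecca | 30 | 8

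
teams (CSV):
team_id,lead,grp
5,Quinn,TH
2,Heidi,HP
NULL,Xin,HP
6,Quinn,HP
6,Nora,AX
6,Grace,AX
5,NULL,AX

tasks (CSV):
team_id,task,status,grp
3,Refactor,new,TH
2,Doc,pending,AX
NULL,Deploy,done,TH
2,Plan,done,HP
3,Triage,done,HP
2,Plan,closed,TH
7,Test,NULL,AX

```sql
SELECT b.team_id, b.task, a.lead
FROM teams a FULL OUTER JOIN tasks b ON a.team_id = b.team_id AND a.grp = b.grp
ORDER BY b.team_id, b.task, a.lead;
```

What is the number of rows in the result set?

FULL OUTER JOIN keeps every row from both sides; unmatched rows get NULL for the other side's columns.
Matching on a.team_id = b.team_id AND a.grp = b.grp. A NULL in a compared column never satisfies the condition.
Matched pairs: 1; unmatched a rows kept: 6; unmatched b rows kept: 6.
Total: 1 matched + 12 padded = 13 rows.

13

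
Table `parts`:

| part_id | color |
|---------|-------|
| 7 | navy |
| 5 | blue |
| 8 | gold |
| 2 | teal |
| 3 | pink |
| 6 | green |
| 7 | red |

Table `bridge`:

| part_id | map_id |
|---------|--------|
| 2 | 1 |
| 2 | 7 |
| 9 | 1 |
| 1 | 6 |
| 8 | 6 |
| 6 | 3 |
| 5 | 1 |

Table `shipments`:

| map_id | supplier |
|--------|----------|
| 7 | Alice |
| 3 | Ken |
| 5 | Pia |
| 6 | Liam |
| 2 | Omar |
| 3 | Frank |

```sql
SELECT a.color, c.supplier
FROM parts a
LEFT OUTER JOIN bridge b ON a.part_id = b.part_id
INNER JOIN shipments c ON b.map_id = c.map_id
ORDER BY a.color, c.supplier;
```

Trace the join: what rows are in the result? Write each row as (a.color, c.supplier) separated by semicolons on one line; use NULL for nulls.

(gold, Liam); (green, Frank); (green, Ken); (teal, Alice)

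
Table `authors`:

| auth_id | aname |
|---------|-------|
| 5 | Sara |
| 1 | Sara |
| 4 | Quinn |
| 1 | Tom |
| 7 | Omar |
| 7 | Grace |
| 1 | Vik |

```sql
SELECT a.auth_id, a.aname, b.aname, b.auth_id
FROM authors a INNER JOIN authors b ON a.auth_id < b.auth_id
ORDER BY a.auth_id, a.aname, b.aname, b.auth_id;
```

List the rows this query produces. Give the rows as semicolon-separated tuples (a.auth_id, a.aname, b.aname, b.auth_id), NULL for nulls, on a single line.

(1, Sara, Grace, 7); (1, Sara, Omar, 7); (1, Sara, Quinn, 4); (1, Sara, Sara, 5); (1, Tom, Grace, 7); (1, Tom, Omar, 7); (1, Tom, Quinn, 4); (1, Tom, Sara, 5); (1, Vik, Grace, 7); (1, Vik, Omar, 7); (1, Vik, Quinn, 4); (1, Vik, Sara, 5); (4, Quinn, Grace, 7); (4, Quinn, Omar, 7); (4, Quinn, Sara, 5); (5, Sara, Grace, 7); (5, Sara, Omar, 7)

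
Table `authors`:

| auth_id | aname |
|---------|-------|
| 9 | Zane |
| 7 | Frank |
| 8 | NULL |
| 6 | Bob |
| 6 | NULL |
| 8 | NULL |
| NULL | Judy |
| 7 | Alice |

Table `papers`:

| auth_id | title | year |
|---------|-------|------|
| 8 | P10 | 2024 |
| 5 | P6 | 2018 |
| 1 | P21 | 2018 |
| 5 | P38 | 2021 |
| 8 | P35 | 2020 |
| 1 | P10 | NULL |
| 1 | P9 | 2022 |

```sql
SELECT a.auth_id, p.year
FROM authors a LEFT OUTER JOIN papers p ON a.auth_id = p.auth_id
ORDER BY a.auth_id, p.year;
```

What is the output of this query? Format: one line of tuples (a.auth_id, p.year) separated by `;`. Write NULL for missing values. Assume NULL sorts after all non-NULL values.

(6, NULL); (6, NULL); (7, NULL); (7, NULL); (8, 2020); (8, 2020); (8, 2024); (8, 2024); (9, NULL); (NULL, NULL)

LEFT JOIN keeps every row from `authors`; unmatched rows get NULL for `papers`'s columns.
Matching on a.auth_id = p.auth_id. A NULL in a compared column never satisfies the condition.
Matched pairs: 4; unmatched a rows kept: 6.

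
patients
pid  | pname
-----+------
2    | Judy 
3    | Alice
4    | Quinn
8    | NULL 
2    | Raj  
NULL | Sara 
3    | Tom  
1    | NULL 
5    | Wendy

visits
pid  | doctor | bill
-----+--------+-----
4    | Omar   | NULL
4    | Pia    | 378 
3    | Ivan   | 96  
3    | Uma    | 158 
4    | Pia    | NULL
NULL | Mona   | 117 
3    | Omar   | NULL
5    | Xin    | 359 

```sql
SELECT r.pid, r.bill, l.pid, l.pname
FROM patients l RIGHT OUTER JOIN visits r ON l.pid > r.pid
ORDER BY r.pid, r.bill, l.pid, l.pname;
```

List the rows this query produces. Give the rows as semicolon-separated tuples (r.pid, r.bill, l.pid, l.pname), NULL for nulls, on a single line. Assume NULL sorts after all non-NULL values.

(3, 96, 4, Quinn); (3, 96, 5, Wendy); (3, 96, 8, NULL); (3, 158, 4, Quinn); (3, 158, 5, Wendy); (3, 158, 8, NULL); (3, NULL, 4, Quinn); (3, NULL, 5, Wendy); (3, NULL, 8, NULL); (4, 378, 5, Wendy); (4, 378, 8, NULL); (4, NULL, 5, Wendy); (4, NULL, 5, Wendy); (4, NULL, 8, NULL); (4, NULL, 8, NULL); (5, 359, 8, NULL); (NULL, 117, NULL, NULL)

RIGHT JOIN keeps every row from `visits`; unmatched rows get NULL for `patients`'s columns.
Matching on l.pid > r.pid. A NULL in a compared column never satisfies the condition.
- pid=2: no matching r row.
- pid=3: no matching r row.
- pid=4: 3 matching r row(s), so 3 row(s) emitted.
- pid=8: 7 matching r row(s), so 7 row(s) emitted.
- pid=2: no matching r row.
- pid=NULL: no matching r row.
- pid=3: no matching r row.
- pid=1: no matching r row.
- pid=5: 6 matching r row(s), so 6 row(s) emitted.
- 1 r row(s) had no l match → kept, l columns NULL.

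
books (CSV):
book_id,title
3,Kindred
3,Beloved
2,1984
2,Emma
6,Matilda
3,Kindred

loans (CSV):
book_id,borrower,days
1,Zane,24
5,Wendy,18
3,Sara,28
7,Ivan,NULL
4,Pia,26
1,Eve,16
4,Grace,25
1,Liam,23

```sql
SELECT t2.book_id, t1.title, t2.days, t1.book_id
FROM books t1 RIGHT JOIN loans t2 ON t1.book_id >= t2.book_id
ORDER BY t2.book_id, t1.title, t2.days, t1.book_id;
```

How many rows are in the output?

26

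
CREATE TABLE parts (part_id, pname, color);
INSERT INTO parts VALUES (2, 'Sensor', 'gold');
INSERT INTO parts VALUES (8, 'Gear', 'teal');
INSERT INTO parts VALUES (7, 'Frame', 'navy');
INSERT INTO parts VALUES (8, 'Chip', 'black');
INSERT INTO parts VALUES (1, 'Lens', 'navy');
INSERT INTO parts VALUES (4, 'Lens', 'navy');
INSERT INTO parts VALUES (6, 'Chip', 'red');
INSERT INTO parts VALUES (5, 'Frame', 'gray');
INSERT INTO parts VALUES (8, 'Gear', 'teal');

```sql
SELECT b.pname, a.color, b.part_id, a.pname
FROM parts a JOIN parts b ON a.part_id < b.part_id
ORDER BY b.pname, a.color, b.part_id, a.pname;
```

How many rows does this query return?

33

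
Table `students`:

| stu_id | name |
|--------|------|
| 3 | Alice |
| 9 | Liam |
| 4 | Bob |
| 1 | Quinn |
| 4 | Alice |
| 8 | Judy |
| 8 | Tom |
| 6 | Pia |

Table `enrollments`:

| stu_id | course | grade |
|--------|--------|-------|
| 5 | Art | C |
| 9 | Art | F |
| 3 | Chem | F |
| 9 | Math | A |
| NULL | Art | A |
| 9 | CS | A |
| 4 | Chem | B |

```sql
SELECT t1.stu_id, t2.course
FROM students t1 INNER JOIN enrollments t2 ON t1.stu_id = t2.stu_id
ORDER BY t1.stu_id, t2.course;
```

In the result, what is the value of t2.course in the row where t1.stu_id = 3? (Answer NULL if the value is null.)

INNER JOIN keeps only pairs where the ON condition holds.
Matching on t1.stu_id = t2.stu_id. A NULL in a compared column never satisfies the condition.
- t1 row (stu_id=3): matches 1 t2 row(s) → 1 output row(s).
- t1 row (stu_id=9): matches 3 t2 row(s) → 3 output row(s).
- t1 row (stu_id=4): matches 1 t2 row(s) → 1 output row(s).
- t1 row (stu_id=1): no match → dropped.
- t1 row (stu_id=4): matches 1 t2 row(s) → 1 output row(s).
- t1 row (stu_id=8): no match → dropped.
- t1 row (stu_id=8): no match → dropped.
- t1 row (stu_id=6): no match → dropped.

Chem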